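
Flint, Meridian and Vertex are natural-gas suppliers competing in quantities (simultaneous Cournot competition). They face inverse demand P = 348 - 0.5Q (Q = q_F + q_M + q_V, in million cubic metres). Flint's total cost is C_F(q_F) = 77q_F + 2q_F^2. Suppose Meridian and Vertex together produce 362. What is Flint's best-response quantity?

18

With rivals' combined output fixed at 362, Flint's profit is π_F = (348 - (1/2)·362 - (1/2)q_F)q_F - (77q_F + 2q_F²) = (167 - (1/2)q_F)q_F - (77q_F + 2q_F²).
∂π_F/∂q_F = 90 - 5q_F = 0, so q_F = 18.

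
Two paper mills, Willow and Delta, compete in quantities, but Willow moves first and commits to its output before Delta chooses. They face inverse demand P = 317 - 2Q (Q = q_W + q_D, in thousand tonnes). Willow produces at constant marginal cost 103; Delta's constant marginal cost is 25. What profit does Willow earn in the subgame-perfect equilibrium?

Solve by backward induction. Given q_W, the follower Delta maximises π_D = (317 - 2q_W - 2q_D)q_D - 25q_D.
Setting the follower's marginal profit to zero, 292 - 2q_W - 4q_D = 0, i.e. q_D = (292 - 2q_W)/4.
Willow substitutes q_D(q_W) into its own profit: π_W = q_W(317 - 2q_W - (292 - 2q_W)/2) - 103q_W = (171 - q_W)q_W - 103q_W.
Maximising: ∂π_W/∂q_W = 68 - 2q_W = 0, giving q_W = 34.
Then q_D = (292 - 2·34)/4 = 56.
Price P = 317 - 2·90 = 137.
Willow's profit: (137 - 103)·34 = 1156.

1156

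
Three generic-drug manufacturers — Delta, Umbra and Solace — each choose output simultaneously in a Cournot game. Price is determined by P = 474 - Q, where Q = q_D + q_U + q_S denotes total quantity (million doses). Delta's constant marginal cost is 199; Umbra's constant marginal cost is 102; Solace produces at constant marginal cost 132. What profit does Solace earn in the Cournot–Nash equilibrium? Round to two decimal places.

8977.56

Delta's profit: π_D = (474 - Q)q_D - (199q_D). Setting ∂π_D/∂q_D = 0: 275 - 2q_D - (q_U + q_S) = 0.
Umbra's first-order condition: 372 - 2q_U - (q_D + q_S) = 0.
Solace's profit: π_S = (474 - Q)q_S - (132q_S). Setting ∂π_S/∂q_S = 0: 342 - 2q_S - (q_D + q_U) = 0.
Adding the 3 first-order conditions: 989 − 4Q = 0, so Q = 989/4.
Back-substituting: q_D = (275 − 989/4) = 111/4, q_U = (372 − 989/4) = 499/4, q_S = (342 − 989/4) = 379/4.
Price P = 474 - 989/4 = 907/4.
Solace's profit: (907/4 - 132)·(379/4) = 8977.5625.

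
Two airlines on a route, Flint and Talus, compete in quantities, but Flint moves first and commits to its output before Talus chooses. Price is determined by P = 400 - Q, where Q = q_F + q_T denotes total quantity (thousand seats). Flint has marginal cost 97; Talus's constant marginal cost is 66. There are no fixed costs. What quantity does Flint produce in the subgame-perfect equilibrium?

The follower Talus best-responds to any q_F: π_T = (400 - Q)q_T - 66q_T.
∂π_T/∂q_T = 334 - q_F - 2q_T = 0 gives the reaction function q_T = (334 - q_F)/2.
The leader anticipates this reaction. Substituting into P = 400 - Q gives P = 233 - (1/2)q_F, so π_F = (233 - (1/2)q_F)q_F - 97q_F.
Maximising: ∂π_F/∂q_F = 136 - q_F = 0, giving q_F = 136.
Then q_T = (334 - 136)/2 = 99.

136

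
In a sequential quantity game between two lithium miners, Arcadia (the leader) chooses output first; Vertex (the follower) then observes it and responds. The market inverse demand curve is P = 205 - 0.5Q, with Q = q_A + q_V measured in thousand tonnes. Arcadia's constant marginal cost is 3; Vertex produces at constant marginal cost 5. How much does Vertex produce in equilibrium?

98

Solve by backward induction. Given q_A, the follower Vertex maximises π_V = (205 - (1/2)q_A - (1/2)q_V)q_V - 5q_V.
∂π_V/∂q_V = 200 - (1/2)q_A - q_V = 0 gives the reaction function q_V = (200 - (1/2)q_A).
The leader anticipates this reaction. Substituting into P = 205 - 0.5Q gives P = 105 - (1/4)q_A, so π_A = (105 - (1/4)q_A)q_A - 3q_A.
Leader FOC: 102 - (1/2)q_A = 0, so q_A = 204.
Then q_V = (200 - (1/2)·204) = 98.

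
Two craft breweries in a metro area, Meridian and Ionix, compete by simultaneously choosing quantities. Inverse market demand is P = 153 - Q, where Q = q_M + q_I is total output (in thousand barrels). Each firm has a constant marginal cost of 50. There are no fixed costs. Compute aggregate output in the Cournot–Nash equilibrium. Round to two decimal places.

Each firm earns π_i = (153 - Q)q_i - 50q_i.
Setting ∂π_i/∂q_i = 0 with rivals' quantities fixed: 103 - 2q_i - q_j = 0.
With identical firms every q_j equals q_i, so q_j = q_i and 103 = 3q_i, giving q_i = 103/3.
Total output Q = 103/3 + 103/3 = 206/3.

68.67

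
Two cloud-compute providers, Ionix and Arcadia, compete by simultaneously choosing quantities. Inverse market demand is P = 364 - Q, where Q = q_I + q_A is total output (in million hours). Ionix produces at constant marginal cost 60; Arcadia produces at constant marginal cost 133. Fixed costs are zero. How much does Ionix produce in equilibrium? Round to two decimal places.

Ionix's profit: π_I = (364 - Q)q_I - (60q_I). Setting ∂π_I/∂q_I = 0: 304 - 2q_I - (q_A) = 0.
Arcadia's first-order condition: 231 - 2q_A - (q_I) = 0.
So q_I = (304 - q_A)/2 and q_A = (231 - q_I)/2.
Substituting one into the other gives q_I = 377/3 and q_A = 158/3.

125.67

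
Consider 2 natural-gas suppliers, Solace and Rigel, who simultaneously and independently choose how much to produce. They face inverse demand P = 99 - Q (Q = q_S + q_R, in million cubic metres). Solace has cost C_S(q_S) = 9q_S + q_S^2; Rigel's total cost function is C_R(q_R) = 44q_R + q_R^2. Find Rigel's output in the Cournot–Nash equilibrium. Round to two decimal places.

8.67

Solace's profit: π_S = (99 - Q)q_S - (9q_S + q_S²). Setting ∂π_S/∂q_S = 0: 90 - 4q_S - (q_R) = 0.
Rigel's first-order condition: 55 - 4q_R - (q_S) = 0.
Best responses: q_S = (90 - q_R)/4, q_R = (55 - q_S)/4.
Substituting one into the other gives q_S = 61/3 and q_R = 26/3.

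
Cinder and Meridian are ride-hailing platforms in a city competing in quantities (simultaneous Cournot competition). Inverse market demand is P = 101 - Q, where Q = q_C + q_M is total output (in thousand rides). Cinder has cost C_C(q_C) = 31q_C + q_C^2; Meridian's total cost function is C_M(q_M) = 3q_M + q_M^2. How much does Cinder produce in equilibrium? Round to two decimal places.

Cinder's profit: π_C = (101 - Q)q_C - (31q_C + q_C²). Setting ∂π_C/∂q_C = 0: 70 - 4q_C - (q_M) = 0.
Meridian's first-order condition: 98 - 4q_M - (q_C) = 0.
Rearranging gives the reaction functions q_C = (70 - q_M)/4 and q_M = (98 - q_C)/4.
Solving the pair: q_C = 182/15, q_M = 322/15.

12.13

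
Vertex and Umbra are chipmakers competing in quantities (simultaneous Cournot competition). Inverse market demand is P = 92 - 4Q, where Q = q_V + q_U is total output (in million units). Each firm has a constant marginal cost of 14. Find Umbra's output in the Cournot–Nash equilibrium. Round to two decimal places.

Each firm earns π_i = (92 - 4Q)q_i - 14q_i.
Setting ∂π_i/∂q_i = 0 with rivals' quantities fixed: 78 - 8q_i - 4q_j = 0.
With identical firms every q_j equals q_i, so q_j = q_i and 78 = 12q_i, giving q_i = 13/2.

6.50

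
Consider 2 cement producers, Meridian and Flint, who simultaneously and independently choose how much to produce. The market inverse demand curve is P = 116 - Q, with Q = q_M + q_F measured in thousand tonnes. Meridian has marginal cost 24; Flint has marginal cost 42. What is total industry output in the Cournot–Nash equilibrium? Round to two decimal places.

55.33

Meridian's profit: π_M = (116 - Q)q_M - (24q_M). Setting ∂π_M/∂q_M = 0: 92 - 2q_M - (q_F) = 0.
Flint's first-order condition: 74 - 2q_F - (q_M) = 0.
So q_M = (92 - q_F)/2 and q_F = (74 - q_M)/2.
Solving the pair: q_M = 110/3, q_F = 56/3.
Total output Q = 110/3 + 56/3 = 166/3.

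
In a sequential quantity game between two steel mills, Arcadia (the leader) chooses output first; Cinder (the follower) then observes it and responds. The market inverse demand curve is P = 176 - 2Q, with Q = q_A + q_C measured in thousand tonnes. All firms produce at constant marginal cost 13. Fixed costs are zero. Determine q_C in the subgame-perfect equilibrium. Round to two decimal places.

20.38

The follower Cinder best-responds to any q_A: π_C = (176 - 2Q)q_C - 13q_C.
Setting the follower's marginal profit to zero, 163 - 2q_A - 4q_C = 0, i.e. q_C = (163 - 2q_A)/4.
The leader anticipates this reaction. Substituting into P = 176 - 2Q gives P = 189/2 - q_A, so π_A = (189/2 - q_A)q_A - 13q_A.
Maximising: ∂π_A/∂q_A = 163/2 - 2q_A = 0, giving q_A = 163/4.
Then q_C = (163 - 2·(163/4))/4 = 163/8.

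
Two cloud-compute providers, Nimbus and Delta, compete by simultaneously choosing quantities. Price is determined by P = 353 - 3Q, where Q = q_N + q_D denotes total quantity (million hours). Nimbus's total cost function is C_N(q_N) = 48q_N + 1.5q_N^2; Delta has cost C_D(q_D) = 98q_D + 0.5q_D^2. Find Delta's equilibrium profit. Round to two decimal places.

2285.80

Nimbus's profit: π_N = (353 - 3Q)q_N - (48q_N + (3/2)q_N²). Setting ∂π_N/∂q_N = 0: 305 - 9q_N - 3(q_D) = 0.
Delta's profit: π_D = (353 - 3Q)q_D - (98q_D + (1/2)q_D²). Setting ∂π_D/∂q_D = 0: 255 - 7q_D - 3(q_N) = 0.
Best responses: q_N = (305 - 3q_D)/9, q_D = (255 - 3q_N)/7.
Substituting one into the other gives q_N = 685/27 and q_D = 230/9.
Price P = 353 - 3·(1375/27) = 1802/9.
Delta's profit: (1802/9)·(230/9) - 98·(230/9) - (1/2)(230/9)² = 2285.8025.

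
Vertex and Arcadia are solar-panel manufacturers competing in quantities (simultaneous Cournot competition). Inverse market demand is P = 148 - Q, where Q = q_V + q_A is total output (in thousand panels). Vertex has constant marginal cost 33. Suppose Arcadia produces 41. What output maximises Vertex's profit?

37

With the rival's output fixed at 41, Vertex's profit is π_V = (148 - 41 - q_V)q_V - (33q_V) = (107 - q_V)q_V - (33q_V).
∂π_V/∂q_V = 74 - 2q_V = 0, so q_V = 37.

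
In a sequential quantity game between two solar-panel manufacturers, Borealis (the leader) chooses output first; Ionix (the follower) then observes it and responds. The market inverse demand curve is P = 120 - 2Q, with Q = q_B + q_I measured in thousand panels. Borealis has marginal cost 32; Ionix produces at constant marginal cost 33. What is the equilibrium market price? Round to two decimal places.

54.25

The follower Ionix best-responds to any q_B: π_I = (120 - 2Q)q_I - 33q_I.
Setting the follower's marginal profit to zero, 87 - 2q_B - 4q_I = 0, i.e. q_I = (87 - 2q_B)/4.
The leader anticipates this reaction. Substituting into P = 120 - 2Q gives P = 153/2 - q_B, so π_B = (153/2 - q_B)q_B - 32q_B.
The leader's first-order condition 89/2 - 2q_B = 0 yields q_B = 89/4.
Then q_I = (87 - 2·(89/4))/4 = 85/8.
Total output Q = 263/8, so price P = 120 - 2·(263/8) = 217/4.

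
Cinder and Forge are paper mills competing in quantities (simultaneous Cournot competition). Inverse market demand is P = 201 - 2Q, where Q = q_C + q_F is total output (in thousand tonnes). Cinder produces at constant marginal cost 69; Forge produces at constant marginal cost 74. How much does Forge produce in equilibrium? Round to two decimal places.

Cinder's profit: π_C = (201 - 2Q)q_C - (69q_C). Setting ∂π_C/∂q_C = 0: 132 - 4q_C - 2(q_F) = 0.
Forge's first-order condition: 127 - 4q_F - 2(q_C) = 0.
Rearranging gives the reaction functions q_C = (132 - 2q_F)/4 and q_F = (127 - 2q_C)/4.
Solving the pair: q_C = 137/6, q_F = 61/3.

20.33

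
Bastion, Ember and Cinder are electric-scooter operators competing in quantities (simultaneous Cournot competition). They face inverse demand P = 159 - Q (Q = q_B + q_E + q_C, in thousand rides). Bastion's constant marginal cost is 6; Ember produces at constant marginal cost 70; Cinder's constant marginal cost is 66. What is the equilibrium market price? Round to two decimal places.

75.25

Bastion's profit: π_B = (159 - Q)q_B - (6q_B). Setting ∂π_B/∂q_B = 0: 153 - 2q_B - (q_E + q_C) = 0.
Ember's profit: π_E = (159 - Q)q_E - (70q_E). Setting ∂π_E/∂q_E = 0: 89 - 2q_E - (q_B + q_C) = 0.
Cinder's first-order condition: 93 - 2q_C - (q_B + q_E) = 0.
Summing all 3 equations gives 335 − 4Q = 0, hence Q = 335/4.
Back-substituting: q_B = (153 − 335/4) = 277/4, q_E = (89 − 335/4) = 21/4, q_C = (93 − 335/4) = 37/4.
Total output Q = 335/4, so price P = 159 - 335/4 = 301/4.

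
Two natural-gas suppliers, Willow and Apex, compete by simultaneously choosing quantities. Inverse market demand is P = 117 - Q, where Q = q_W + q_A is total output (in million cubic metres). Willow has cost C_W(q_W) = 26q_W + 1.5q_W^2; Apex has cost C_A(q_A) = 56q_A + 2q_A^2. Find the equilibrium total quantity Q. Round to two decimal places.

24.10

Willow's profit: π_W = (117 - Q)q_W - (26q_W + (3/2)q_W²). Setting ∂π_W/∂q_W = 0: 91 - 5q_W - (q_A) = 0.
Apex's first-order condition: 61 - 6q_A - (q_W) = 0.
Rearranging gives the reaction functions q_W = (91 - q_A)/5 and q_A = (61 - q_W)/6.
Solving the pair: q_W = 485/29, q_A = 214/29.
Total output Q = 485/29 + 214/29 = 699/29.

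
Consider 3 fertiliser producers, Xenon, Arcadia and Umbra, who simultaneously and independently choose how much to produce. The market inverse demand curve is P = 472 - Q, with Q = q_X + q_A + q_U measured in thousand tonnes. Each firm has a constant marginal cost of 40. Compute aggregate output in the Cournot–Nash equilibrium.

324

A representative firm's profit is π_i = q_i(472 - Q) - 40q_i.
First-order condition (treating rivals' output as given): 432 - 2q_i - Σ_{j≠i} q_j = 0.
By symmetry each firm produces the same amount; substituting Σ_{j≠i} q_j = 2q_i yields q_i = 432/4 = 108.
Total output Q = 108 + 108 + 108 = 324.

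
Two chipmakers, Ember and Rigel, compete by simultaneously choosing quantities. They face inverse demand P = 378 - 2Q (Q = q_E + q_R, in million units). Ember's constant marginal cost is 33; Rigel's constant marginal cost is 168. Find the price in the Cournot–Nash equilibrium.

Ember's profit: π_E = (378 - 2Q)q_E - (33q_E). Setting ∂π_E/∂q_E = 0: 345 - 4q_E - 2(q_R) = 0.
Rigel's first-order condition: 210 - 4q_R - 2(q_E) = 0.
So q_E = (345 - 2q_R)/4 and q_R = (210 - 2q_E)/4.
Substituting one into the other gives q_E = 80 and q_R = 25/2.
Total output Q = 185/2, so price P = 378 - 2·(185/2) = 193.

193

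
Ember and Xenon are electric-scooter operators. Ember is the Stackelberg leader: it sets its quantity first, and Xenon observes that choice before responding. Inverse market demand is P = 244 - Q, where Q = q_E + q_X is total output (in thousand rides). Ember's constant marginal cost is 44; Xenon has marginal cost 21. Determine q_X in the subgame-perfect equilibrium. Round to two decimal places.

Solve by backward induction. Given q_E, the follower Xenon maximises π_X = (244 - q_E - q_X)q_X - 21q_X.
∂π_X/∂q_X = 223 - q_E - 2q_X = 0 gives the reaction function q_X = (223 - q_E)/2.
Ember substitutes q_X(q_E) into its own profit: π_E = q_E(244 - q_E - (223 - q_E)/2) - 44q_E = (265/2 - (1/2)q_E)q_E - 44q_E.
Maximising: ∂π_E/∂q_E = 177/2 - q_E = 0, giving q_E = 177/2.
Then q_X = (223 - 177/2)/2 = 269/4.

67.25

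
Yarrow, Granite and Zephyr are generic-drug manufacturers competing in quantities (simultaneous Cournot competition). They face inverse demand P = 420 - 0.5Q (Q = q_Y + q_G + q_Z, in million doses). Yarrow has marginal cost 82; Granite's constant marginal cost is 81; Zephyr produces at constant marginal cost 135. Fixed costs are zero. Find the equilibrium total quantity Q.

Yarrow's profit: π_Y = (420 - 0.5Q)q_Y - (82q_Y). Setting ∂π_Y/∂q_Y = 0: 338 - q_Y - (1/2)(q_G + q_Z) = 0.
Granite's profit: π_G = (420 - 0.5Q)q_G - (81q_G). Setting ∂π_G/∂q_G = 0: 339 - q_G - (1/2)(q_Y + q_Z) = 0.
Zephyr's profit: π_Z = (420 - 0.5Q)q_Z - (135q_Z). Setting ∂π_Z/∂q_Z = 0: 285 - q_Z - (1/2)(q_Y + q_G) = 0.
Adding the 3 first-order conditions: 962 − 2Q = 0, so Q = 481.
Back-substituting: q_Y = (338 − 481/2)/(1/2) = 195, q_G = (339 − 481/2)/(1/2) = 197, q_Z = (285 − 481/2)/(1/2) = 89.
Total output Q = 195 + 197 + 89 = 481.

481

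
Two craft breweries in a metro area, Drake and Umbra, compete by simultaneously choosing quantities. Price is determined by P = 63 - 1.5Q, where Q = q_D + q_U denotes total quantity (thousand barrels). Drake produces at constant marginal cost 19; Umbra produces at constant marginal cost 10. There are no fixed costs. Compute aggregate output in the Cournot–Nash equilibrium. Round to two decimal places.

Drake's profit: π_D = (63 - 1.5Q)q_D - (19q_D). Setting ∂π_D/∂q_D = 0: 44 - 3q_D - (3/2)(q_U) = 0.
Umbra's profit: π_U = (63 - 1.5Q)q_U - (10q_U). Setting ∂π_U/∂q_U = 0: 53 - 3q_U - (3/2)(q_D) = 0.
Best responses: q_D = (44 - (3/2)q_U)/3, q_U = (53 - (3/2)q_D)/3.
Solving the pair: q_D = 70/9, q_U = 124/9.
Total output Q = 70/9 + 124/9 = 194/9.

21.56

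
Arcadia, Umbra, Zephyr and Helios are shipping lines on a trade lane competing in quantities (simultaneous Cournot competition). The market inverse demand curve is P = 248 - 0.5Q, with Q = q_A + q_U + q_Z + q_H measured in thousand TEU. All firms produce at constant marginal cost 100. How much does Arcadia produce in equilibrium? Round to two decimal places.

59.20

A representative firm's profit is π_i = q_i(248 - 0.5Q) - 100q_i.
First-order condition (treating rivals' output as given): 148 - q_i - (1/2)·Σ_{j≠i} q_j = 0.
With identical firms every q_j equals q_i, so Σ_{j≠i} q_j = 3q_i and 148 = (5/2)q_i, giving q_i = 296/5.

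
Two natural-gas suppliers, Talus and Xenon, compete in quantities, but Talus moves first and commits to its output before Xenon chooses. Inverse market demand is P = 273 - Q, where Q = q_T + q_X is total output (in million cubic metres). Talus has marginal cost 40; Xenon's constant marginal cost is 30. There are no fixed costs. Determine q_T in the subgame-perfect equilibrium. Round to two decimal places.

The follower Xenon best-responds to any q_T: π_X = (273 - Q)q_X - 30q_X.
Follower FOC: 243 - q_T - 2q_X = 0, so q_X(q_T) = (243 - q_T)/2.
Talus substitutes q_X(q_T) into its own profit: π_T = q_T(273 - q_T - (243 - q_T)/2) - 40q_T = (303/2 - (1/2)q_T)q_T - 40q_T.
Leader FOC: 223/2 - q_T = 0, so q_T = 223/2.
Then q_X = (243 - 223/2)/2 = 263/4.

111.50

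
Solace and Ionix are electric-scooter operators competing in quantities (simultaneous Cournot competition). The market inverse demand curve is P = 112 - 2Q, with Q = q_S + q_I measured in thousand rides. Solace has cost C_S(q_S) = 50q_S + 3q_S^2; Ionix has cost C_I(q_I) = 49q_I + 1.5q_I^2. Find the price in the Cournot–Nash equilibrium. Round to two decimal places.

87.33

Solace's profit: π_S = (112 - 2Q)q_S - (50q_S + 3q_S²). Setting ∂π_S/∂q_S = 0: 62 - 10q_S - 2(q_I) = 0.
Ionix's first-order condition: 63 - 7q_I - 2(q_S) = 0.
So q_S = (62 - 2q_I)/10 and q_I = (63 - 2q_S)/7.
Substituting one into the other gives q_S = 14/3 and q_I = 23/3.
Total output Q = 37/3, so price P = 112 - 2·(37/3) = 262/3.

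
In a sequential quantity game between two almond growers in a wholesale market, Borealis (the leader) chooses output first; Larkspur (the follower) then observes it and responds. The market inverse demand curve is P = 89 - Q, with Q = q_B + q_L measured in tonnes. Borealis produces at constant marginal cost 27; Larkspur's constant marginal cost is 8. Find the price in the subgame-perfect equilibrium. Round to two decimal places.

The follower Larkspur best-responds to any q_B: π_L = (89 - Q)q_L - 8q_L.
Follower FOC: 81 - q_B - 2q_L = 0, so q_L(q_B) = (81 - q_B)/2.
The leader anticipates this reaction. Substituting into P = 89 - Q gives P = 97/2 - (1/2)q_B, so π_B = (97/2 - (1/2)q_B)q_B - 27q_B.
Leader FOC: 43/2 - q_B = 0, so q_B = 43/2.
Then q_L = (81 - 43/2)/2 = 119/4.
Total output Q = 205/4, so price P = 89 - 205/4 = 151/4.

37.75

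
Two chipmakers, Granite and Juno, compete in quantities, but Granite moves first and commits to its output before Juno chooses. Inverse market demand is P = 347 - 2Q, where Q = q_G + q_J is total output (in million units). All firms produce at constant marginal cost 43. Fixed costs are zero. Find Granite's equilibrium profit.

5776

Solve by backward induction. Given q_G, the follower Juno maximises π_J = (347 - 2q_G - 2q_J)q_J - 43q_J.
Setting the follower's marginal profit to zero, 304 - 2q_G - 4q_J = 0, i.e. q_J = (304 - 2q_G)/4.
Granite substitutes q_J(q_G) into its own profit: π_G = q_G(347 - 2q_G - (304 - 2q_G)/2) - 43q_G = (195 - q_G)q_G - 43q_G.
Leader FOC: 152 - 2q_G = 0, so q_G = 76.
Then q_J = (304 - 2·76)/4 = 38.
Price P = 347 - 2·114 = 119.
Granite's profit: (119 - 43)·76 = 5776.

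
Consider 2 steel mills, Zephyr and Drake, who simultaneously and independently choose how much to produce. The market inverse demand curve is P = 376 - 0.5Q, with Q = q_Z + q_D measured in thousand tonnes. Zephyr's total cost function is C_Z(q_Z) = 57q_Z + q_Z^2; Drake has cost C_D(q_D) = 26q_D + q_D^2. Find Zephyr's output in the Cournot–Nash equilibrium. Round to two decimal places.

Zephyr's profit: π_Z = (376 - 0.5Q)q_Z - (57q_Z + q_Z²). Setting ∂π_Z/∂q_Z = 0: 319 - 3q_Z - (1/2)(q_D) = 0.
Drake's first-order condition: 350 - 3q_D - (1/2)(q_Z) = 0.
Rearranging gives the reaction functions q_Z = (319 - (1/2)q_D)/3 and q_D = (350 - (1/2)q_Z)/3.
Substituting one into the other gives q_Z = 89.3714 and q_D = 101.7714.

89.37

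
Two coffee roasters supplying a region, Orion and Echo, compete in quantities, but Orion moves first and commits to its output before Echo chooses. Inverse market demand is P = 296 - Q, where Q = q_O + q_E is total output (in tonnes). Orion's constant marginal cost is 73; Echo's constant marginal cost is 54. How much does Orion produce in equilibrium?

Solve by backward induction. Given q_O, the follower Echo maximises π_E = (296 - q_O - q_E)q_E - 54q_E.
∂π_E/∂q_E = 242 - q_O - 2q_E = 0 gives the reaction function q_E = (242 - q_O)/2.
The leader anticipates this reaction. Substituting into P = 296 - Q gives P = 175 - (1/2)q_O, so π_O = (175 - (1/2)q_O)q_O - 73q_O.
The leader's first-order condition 102 - q_O = 0 yields q_O = 102.
Then q_E = (242 - 102)/2 = 70.

102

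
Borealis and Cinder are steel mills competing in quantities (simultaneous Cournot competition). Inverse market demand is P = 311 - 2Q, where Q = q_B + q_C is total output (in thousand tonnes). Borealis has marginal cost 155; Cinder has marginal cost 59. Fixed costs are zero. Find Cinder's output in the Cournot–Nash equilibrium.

Borealis's profit: π_B = (311 - 2Q)q_B - (155q_B). Setting ∂π_B/∂q_B = 0: 156 - 4q_B - 2(q_C) = 0.
Cinder's first-order condition: 252 - 4q_C - 2(q_B) = 0.
Best responses: q_B = (156 - 2q_C)/4, q_C = (252 - 2q_B)/4.
Solving the pair: q_B = 10, q_C = 58.

58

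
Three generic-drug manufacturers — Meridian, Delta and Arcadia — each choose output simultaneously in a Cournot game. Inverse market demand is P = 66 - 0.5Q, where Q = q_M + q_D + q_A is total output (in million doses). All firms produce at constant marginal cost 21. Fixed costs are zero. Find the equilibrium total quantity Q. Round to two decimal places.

Each firm earns π_i = (66 - 0.5Q)q_i - 21q_i.
Setting ∂π_i/∂q_i = 0 with rivals' quantities fixed: 45 - q_i - (1/2)·Σ_{j≠i} q_j = 0.
By symmetry each firm produces the same amount; substituting Σ_{j≠i} q_j = 2q_i yields q_i = 45/2.
Total output Q = 45/2 + 45/2 + 45/2 = 135/2.

67.50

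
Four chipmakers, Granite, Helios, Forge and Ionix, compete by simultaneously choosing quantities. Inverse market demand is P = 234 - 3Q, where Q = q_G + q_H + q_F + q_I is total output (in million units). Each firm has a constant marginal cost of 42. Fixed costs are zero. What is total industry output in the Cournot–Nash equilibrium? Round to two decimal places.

Each firm earns π_i = (234 - 3Q)q_i - 42q_i.
First-order condition (treating rivals' output as given): 192 - 6q_i - 3·Σ_{j≠i} q_j = 0.
With identical firms every q_j equals q_i, so Σ_{j≠i} q_j = 3q_i and 192 = 15q_i, giving q_i = 64/5.
Total output Q = 64/5 + 64/5 + 64/5 + 64/5 = 256/5.

51.20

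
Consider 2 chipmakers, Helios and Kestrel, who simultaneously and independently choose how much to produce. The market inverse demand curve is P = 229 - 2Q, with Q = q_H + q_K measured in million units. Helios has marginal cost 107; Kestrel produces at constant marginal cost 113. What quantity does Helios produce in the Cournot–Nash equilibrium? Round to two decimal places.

Helios's profit: π_H = (229 - 2Q)q_H - (107q_H). Setting ∂π_H/∂q_H = 0: 122 - 4q_H - 2(q_K) = 0.
Kestrel's first-order condition: 116 - 4q_K - 2(q_H) = 0.
Best responses: q_H = (122 - 2q_K)/4, q_K = (116 - 2q_H)/4.
Solving the pair: q_H = 64/3, q_K = 55/3.

21.33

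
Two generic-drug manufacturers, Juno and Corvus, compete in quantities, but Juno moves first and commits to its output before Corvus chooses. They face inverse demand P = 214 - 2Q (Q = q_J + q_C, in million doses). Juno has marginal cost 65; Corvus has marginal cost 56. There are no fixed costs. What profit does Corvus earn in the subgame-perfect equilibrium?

968

Solve by backward induction. Given q_J, the follower Corvus maximises π_C = (214 - 2q_J - 2q_C)q_C - 56q_C.
Follower FOC: 158 - 2q_J - 4q_C = 0, so q_C(q_J) = (158 - 2q_J)/4.
The leader anticipates this reaction. Substituting into P = 214 - 2Q gives P = 135 - q_J, so π_J = (135 - q_J)q_J - 65q_J.
Leader FOC: 70 - 2q_J = 0, so q_J = 35.
Then q_C = (158 - 2·35)/4 = 22.
Price P = 214 - 2·57 = 100.
Corvus's profit: (100 - 56)·22 = 968.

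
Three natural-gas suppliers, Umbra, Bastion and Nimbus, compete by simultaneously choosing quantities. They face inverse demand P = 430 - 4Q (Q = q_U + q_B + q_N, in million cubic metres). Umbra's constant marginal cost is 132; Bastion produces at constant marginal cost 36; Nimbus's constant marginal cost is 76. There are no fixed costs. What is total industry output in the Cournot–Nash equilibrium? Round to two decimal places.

65.38

Umbra's profit: π_U = (430 - 4Q)q_U - (132q_U). Setting ∂π_U/∂q_U = 0: 298 - 8q_U - 4(q_B + q_N) = 0.
Bastion's first-order condition: 394 - 8q_B - 4(q_U + q_N) = 0.
Nimbus's first-order condition: 354 - 8q_N - 4(q_U + q_B) = 0.
Summing all 3 equations gives 1046 − 16Q = 0, hence Q = 523/8.
Back-substituting: q_U = (298 − 523/2)/4 = 73/8, q_B = (394 − 523/2)/4 = 265/8, q_N = (354 − 523/2)/4 = 185/8.
Total output Q = 73/8 + 265/8 + 185/8 = 523/8.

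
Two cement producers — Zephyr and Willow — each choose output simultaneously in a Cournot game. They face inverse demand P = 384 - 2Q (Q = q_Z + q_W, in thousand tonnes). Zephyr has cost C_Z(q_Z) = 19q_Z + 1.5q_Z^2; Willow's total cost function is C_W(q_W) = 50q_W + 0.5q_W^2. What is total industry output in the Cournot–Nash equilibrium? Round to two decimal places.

Zephyr's profit: π_Z = (384 - 2Q)q_Z - (19q_Z + (3/2)q_Z²). Setting ∂π_Z/∂q_Z = 0: 365 - 7q_Z - 2(q_W) = 0.
Willow's first-order condition: 334 - 5q_W - 2(q_Z) = 0.
Best responses: q_Z = (365 - 2q_W)/7, q_W = (334 - 2q_Z)/5.
Solving the pair: q_Z = 1157/31, q_W = 1608/31.
Total output Q = 1157/31 + 1608/31 = 89.1935.

89.19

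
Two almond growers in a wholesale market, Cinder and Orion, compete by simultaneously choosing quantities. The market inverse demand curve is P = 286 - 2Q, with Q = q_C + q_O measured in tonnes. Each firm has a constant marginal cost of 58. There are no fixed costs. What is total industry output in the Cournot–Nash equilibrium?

Each firm earns π_i = (286 - 2Q)q_i - 58q_i.
First-order condition (treating rivals' output as given): 228 - 4q_i - 2q_j = 0.
By symmetry each firm produces the same amount; substituting q_j = q_i yields q_i = 228/6 = 38.
Total output Q = 38 + 38 = 76.

76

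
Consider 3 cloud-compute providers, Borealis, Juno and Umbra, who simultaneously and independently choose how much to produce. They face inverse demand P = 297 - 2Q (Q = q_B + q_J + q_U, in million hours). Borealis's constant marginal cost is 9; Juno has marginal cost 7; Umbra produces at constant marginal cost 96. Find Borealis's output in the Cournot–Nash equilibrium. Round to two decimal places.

46.63

Borealis's profit: π_B = (297 - 2Q)q_B - (9q_B). Setting ∂π_B/∂q_B = 0: 288 - 4q_B - 2(q_J + q_U) = 0.
Juno's first-order condition: 290 - 4q_J - 2(q_B + q_U) = 0.
Umbra's first-order condition: 201 - 4q_U - 2(q_B + q_J) = 0.
Adding the 3 first-order conditions: 779 − 8Q = 0, so Q = 779/8.
Back-substituting: q_B = (288 − 779/4)/2 = 373/8, q_J = (290 − 779/4)/2 = 381/8, q_U = (201 − 779/4)/2 = 25/8.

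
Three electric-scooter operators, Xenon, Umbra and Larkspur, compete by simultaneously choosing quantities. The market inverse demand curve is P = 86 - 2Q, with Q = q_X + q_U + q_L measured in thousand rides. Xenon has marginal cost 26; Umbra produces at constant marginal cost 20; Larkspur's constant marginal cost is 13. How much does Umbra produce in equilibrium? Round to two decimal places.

8.13

Xenon's profit: π_X = (86 - 2Q)q_X - (26q_X). Setting ∂π_X/∂q_X = 0: 60 - 4q_X - 2(q_U + q_L) = 0.
Umbra's first-order condition: 66 - 4q_U - 2(q_X + q_L) = 0.
Larkspur's first-order condition: 73 - 4q_L - 2(q_X + q_U) = 0.
Summing all 3 equations gives 199 − 8Q = 0, hence Q = 199/8.
Back-substituting: q_X = (60 − 199/4)/2 = 41/8, q_U = (66 − 199/4)/2 = 65/8, q_L = (73 − 199/4)/2 = 93/8.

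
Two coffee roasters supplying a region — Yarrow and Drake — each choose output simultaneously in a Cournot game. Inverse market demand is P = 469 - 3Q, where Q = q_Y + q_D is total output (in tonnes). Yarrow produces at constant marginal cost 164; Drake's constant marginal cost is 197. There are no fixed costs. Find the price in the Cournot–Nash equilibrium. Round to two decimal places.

276.67

Yarrow's profit: π_Y = (469 - 3Q)q_Y - (164q_Y). Setting ∂π_Y/∂q_Y = 0: 305 - 6q_Y - 3(q_D) = 0.
Drake's profit: π_D = (469 - 3Q)q_D - (197q_D). Setting ∂π_D/∂q_D = 0: 272 - 6q_D - 3(q_Y) = 0.
Rearranging gives the reaction functions q_Y = (305 - 3q_D)/6 and q_D = (272 - 3q_Y)/6.
Substituting one into the other gives q_Y = 338/9 and q_D = 239/9.
Total output Q = 577/9, so price P = 469 - 3·(577/9) = 830/3.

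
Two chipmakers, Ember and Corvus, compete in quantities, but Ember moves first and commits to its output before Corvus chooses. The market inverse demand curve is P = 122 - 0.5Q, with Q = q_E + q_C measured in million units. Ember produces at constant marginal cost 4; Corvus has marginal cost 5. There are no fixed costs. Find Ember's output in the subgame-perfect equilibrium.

Solve by backward induction. Given q_E, the follower Corvus maximises π_C = (122 - (1/2)q_E - (1/2)q_C)q_C - 5q_C.
Setting the follower's marginal profit to zero, 117 - (1/2)q_E - q_C = 0, i.e. q_C = (117 - (1/2)q_E).
The leader anticipates this reaction. Substituting into P = 122 - 0.5Q gives P = 127/2 - (1/4)q_E, so π_E = (127/2 - (1/4)q_E)q_E - 4q_E.
Maximising: ∂π_E/∂q_E = 119/2 - (1/2)q_E = 0, giving q_E = 119.
Then q_C = (117 - (1/2)·119) = 115/2.

119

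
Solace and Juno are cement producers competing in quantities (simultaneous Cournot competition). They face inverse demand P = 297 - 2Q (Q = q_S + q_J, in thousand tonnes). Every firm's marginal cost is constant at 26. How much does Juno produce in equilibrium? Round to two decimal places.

45.17

Each firm earns π_i = (297 - 2Q)q_i - 26q_i.
Setting ∂π_i/∂q_i = 0 with rivals' quantities fixed: 271 - 4q_i - 2q_j = 0.
With identical firms every q_j equals q_i, so q_j = q_i and 271 = 6q_i, giving q_i = 271/6.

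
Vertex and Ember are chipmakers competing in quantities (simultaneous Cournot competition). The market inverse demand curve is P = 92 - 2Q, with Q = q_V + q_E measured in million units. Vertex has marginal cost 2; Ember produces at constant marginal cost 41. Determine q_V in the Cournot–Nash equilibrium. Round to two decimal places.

Vertex's profit: π_V = (92 - 2Q)q_V - (2q_V). Setting ∂π_V/∂q_V = 0: 90 - 4q_V - 2(q_E) = 0.
Ember's first-order condition: 51 - 4q_E - 2(q_V) = 0.
Rearranging gives the reaction functions q_V = (90 - 2q_E)/4 and q_E = (51 - 2q_V)/4.
Substituting one into the other gives q_V = 43/2 and q_E = 2.

21.50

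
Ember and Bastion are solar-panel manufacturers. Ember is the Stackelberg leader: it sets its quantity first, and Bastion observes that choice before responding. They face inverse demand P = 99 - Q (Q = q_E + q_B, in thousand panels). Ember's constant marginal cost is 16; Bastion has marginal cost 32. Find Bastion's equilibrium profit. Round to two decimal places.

The follower Bastion best-responds to any q_E: π_B = (99 - Q)q_B - 32q_B.
Setting the follower's marginal profit to zero, 67 - q_E - 2q_B = 0, i.e. q_B = (67 - q_E)/2.
The leader anticipates this reaction. Substituting into P = 99 - Q gives P = 131/2 - (1/2)q_E, so π_E = (131/2 - (1/2)q_E)q_E - 16q_E.
Maximising: ∂π_E/∂q_E = 99/2 - q_E = 0, giving q_E = 99/2.
Then q_B = (67 - 99/2)/2 = 35/4.
Price P = 99 - 233/4 = 163/4.
Bastion's profit: (163/4 - 32)·(35/4) = 1225/16.

76.56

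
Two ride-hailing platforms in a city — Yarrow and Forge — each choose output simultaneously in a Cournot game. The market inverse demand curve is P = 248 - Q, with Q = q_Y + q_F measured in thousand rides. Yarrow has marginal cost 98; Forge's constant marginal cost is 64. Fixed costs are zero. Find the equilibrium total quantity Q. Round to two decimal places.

111.33

Yarrow's profit: π_Y = (248 - Q)q_Y - (98q_Y). Setting ∂π_Y/∂q_Y = 0: 150 - 2q_Y - (q_F) = 0.
Forge's first-order condition: 184 - 2q_F - (q_Y) = 0.
Best responses: q_Y = (150 - q_F)/2, q_F = (184 - q_Y)/2.
Solving the pair: q_Y = 116/3, q_F = 218/3.
Total output Q = 116/3 + 218/3 = 334/3.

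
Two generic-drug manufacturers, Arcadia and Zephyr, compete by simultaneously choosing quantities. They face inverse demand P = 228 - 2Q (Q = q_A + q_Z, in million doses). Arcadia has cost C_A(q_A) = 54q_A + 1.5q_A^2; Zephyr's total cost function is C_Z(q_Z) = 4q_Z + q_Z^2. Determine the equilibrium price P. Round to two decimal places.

132.42

Arcadia's profit: π_A = (228 - 2Q)q_A - (54q_A + (3/2)q_A²). Setting ∂π_A/∂q_A = 0: 174 - 7q_A - 2(q_Z) = 0.
Zephyr's profit: π_Z = (228 - 2Q)q_Z - (4q_Z + q_Z²). Setting ∂π_Z/∂q_Z = 0: 224 - 6q_Z - 2(q_A) = 0.
Rearranging gives the reaction functions q_A = (174 - 2q_Z)/7 and q_Z = (224 - 2q_A)/6.
Substituting one into the other gives q_A = 298/19 and q_Z = 610/19.
Total output Q = 908/19, so price P = 228 - 2·(908/19) = 132.4211.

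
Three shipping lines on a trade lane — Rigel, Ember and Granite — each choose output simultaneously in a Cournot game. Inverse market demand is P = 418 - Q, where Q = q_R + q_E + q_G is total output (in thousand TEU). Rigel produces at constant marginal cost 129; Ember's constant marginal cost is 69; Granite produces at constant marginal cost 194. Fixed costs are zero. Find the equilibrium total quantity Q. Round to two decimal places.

Rigel's profit: π_R = (418 - Q)q_R - (129q_R). Setting ∂π_R/∂q_R = 0: 289 - 2q_R - (q_E + q_G) = 0.
Ember's first-order condition: 349 - 2q_E - (q_R + q_G) = 0.
Granite's profit: π_G = (418 - Q)q_G - (194q_G). Setting ∂π_G/∂q_G = 0: 224 - 2q_G - (q_R + q_E) = 0.
Adding the 3 first-order conditions: 862 − 4Q = 0, so Q = 431/2.
Back-substituting: q_R = (289 − 431/2) = 147/2, q_E = (349 − 431/2) = 267/2, q_G = (224 − 431/2) = 17/2.
Total output Q = 147/2 + 267/2 + 17/2 = 431/2.

215.50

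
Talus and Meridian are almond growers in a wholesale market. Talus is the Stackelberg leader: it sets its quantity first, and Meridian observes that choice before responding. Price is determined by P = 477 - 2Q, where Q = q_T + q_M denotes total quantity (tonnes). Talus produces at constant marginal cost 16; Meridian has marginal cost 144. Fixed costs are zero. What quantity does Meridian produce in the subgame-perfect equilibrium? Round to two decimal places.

9.63

Solve by backward induction. Given q_T, the follower Meridian maximises π_M = (477 - 2q_T - 2q_M)q_M - 144q_M.
∂π_M/∂q_M = 333 - 2q_T - 4q_M = 0 gives the reaction function q_M = (333 - 2q_T)/4.
The leader anticipates this reaction. Substituting into P = 477 - 2Q gives P = 621/2 - q_T, so π_T = (621/2 - q_T)q_T - 16q_T.
Leader FOC: 589/2 - 2q_T = 0, so q_T = 589/4.
Then q_M = (333 - 2·(589/4))/4 = 77/8.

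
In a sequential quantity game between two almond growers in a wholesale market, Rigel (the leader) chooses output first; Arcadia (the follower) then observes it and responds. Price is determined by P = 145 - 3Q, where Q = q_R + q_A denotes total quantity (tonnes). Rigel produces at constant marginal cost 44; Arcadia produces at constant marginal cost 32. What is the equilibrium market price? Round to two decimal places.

Solve by backward induction. Given q_R, the follower Arcadia maximises π_A = (145 - 3q_R - 3q_A)q_A - 32q_A.
∂π_A/∂q_A = 113 - 3q_R - 6q_A = 0 gives the reaction function q_A = (113 - 3q_R)/6.
The leader anticipates this reaction. Substituting into P = 145 - 3Q gives P = 177/2 - (3/2)q_R, so π_R = (177/2 - (3/2)q_R)q_R - 44q_R.
Leader FOC: 89/2 - 3q_R = 0, so q_R = 89/6.
Then q_A = (113 - 3·(89/6))/6 = 137/12.
Total output Q = 105/4, so price P = 145 - 3·(105/4) = 265/4.

66.25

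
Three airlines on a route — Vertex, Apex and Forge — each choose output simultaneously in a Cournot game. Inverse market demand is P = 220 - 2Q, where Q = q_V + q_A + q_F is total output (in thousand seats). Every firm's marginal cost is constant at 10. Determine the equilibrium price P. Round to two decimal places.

62.50

Each firm earns π_i = (220 - 2Q)q_i - 10q_i.
First-order condition (treating rivals' output as given): 210 - 4q_i - 2·Σ_{j≠i} q_j = 0.
With identical firms every q_j equals q_i, so Σ_{j≠i} q_j = 2q_i and 210 = 8q_i, giving q_i = 105/4.
Total output Q = 315/4, so price P = 220 - 2·(315/4) = 125/2.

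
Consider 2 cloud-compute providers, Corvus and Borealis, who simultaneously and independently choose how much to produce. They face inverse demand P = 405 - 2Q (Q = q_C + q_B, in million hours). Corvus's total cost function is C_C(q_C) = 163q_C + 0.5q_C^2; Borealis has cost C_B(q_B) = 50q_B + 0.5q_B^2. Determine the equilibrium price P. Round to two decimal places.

234.43

Corvus's profit: π_C = (405 - 2Q)q_C - (163q_C + (1/2)q_C²). Setting ∂π_C/∂q_C = 0: 242 - 5q_C - 2(q_B) = 0.
Borealis's profit: π_B = (405 - 2Q)q_B - (50q_B + (1/2)q_B²). Setting ∂π_B/∂q_B = 0: 355 - 5q_B - 2(q_C) = 0.
So q_C = (242 - 2q_B)/5 and q_B = (355 - 2q_C)/5.
Substituting one into the other gives q_C = 500/21 and q_B = 1291/21.
Total output Q = 597/7, so price P = 405 - 2·(597/7) = 1641/7.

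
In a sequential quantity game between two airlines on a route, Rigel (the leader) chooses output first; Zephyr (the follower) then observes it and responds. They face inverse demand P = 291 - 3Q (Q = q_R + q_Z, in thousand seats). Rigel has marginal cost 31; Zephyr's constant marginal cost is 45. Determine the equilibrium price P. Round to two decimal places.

The follower Zephyr best-responds to any q_R: π_Z = (291 - 3Q)q_Z - 45q_Z.
Follower FOC: 246 - 3q_R - 6q_Z = 0, so q_Z(q_R) = (246 - 3q_R)/6.
The leader anticipates this reaction. Substituting into P = 291 - 3Q gives P = 168 - (3/2)q_R, so π_R = (168 - (3/2)q_R)q_R - 31q_R.
The leader's first-order condition 137 - 3q_R = 0 yields q_R = 137/3.
Then q_Z = (246 - 3·(137/3))/6 = 109/6.
Total output Q = 383/6, so price P = 291 - 3·(383/6) = 199/2.

99.50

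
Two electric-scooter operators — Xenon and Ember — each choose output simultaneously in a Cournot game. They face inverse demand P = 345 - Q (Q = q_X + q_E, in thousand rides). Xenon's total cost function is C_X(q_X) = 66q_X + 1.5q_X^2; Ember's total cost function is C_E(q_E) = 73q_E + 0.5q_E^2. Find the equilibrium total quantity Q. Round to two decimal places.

117.57

Xenon's profit: π_X = (345 - Q)q_X - (66q_X + (3/2)q_X²). Setting ∂π_X/∂q_X = 0: 279 - 5q_X - (q_E) = 0.
Ember's first-order condition: 272 - 3q_E - (q_X) = 0.
So q_X = (279 - q_E)/5 and q_E = (272 - q_X)/3.
Substituting one into the other gives q_X = 565/14 and q_E = 1081/14.
Total output Q = 565/14 + 1081/14 = 823/7.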